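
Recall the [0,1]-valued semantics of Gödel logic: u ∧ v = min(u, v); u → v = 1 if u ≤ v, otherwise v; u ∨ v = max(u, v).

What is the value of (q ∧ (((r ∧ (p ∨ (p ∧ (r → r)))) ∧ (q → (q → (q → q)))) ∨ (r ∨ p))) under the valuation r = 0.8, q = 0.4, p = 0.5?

0.40

(r → r): 0.8 ≤ 0.8, so result = 1
(p ∧ (r → r)) = min(0.5, 1) = 0.5
(p ∨ (p ∧ (r → r))) = max(0.5, 0.5) = 0.5
(r ∧ (p ∨ (p ∧ (r → r)))) = min(0.8, 0.5) = 0.5
(q → q): 0.4 ≤ 0.4, so result = 1
(q → (q → q)): 0.4 ≤ 1, so result = 1
(q → (q → (q → q))): 0.4 ≤ 1, so result = 1
((r ∧ (p ∨ (p ∧ (r → r)))) ∧ (q → (q → (q → q)))) = min(0.5, 1) = 0.5
(r ∨ p) = max(0.8, 0.5) = 0.8
(((r ∧ (p ∨ (p ∧ (r → r)))) ∧ (q → (q → (q → q)))) ∨ (r ∨ p)) = max(0.5, 0.8) = 0.8
(q ∧ (((r ∧ (p ∨ (p ∧ (r → r)))) ∧ (q → (q → (q → q)))) ∨ (r ∨ p))) = min(0.4, 0.8) = 0.4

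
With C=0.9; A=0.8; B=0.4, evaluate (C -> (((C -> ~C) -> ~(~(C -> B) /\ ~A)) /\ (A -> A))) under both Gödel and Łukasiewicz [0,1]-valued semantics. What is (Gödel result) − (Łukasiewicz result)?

0.00

Gödel evaluation:
  ~C: Gödel ¬ of 0.9 = 0 (operand ≠ 0)
  (C -> ~C): 0.9 > 0, so result = 0
  (C -> B): 0.9 > 0.4, so result = 0.4
  ~(C -> B): Gödel ¬ of 0.4 = 0 (operand ≠ 0)
  ~A: Gödel ¬ of 0.8 = 0 (operand ≠ 0)
  (~(C -> B) /\ ~A) = min(0, 0) = 0
  ~(~(C -> B) /\ ~A): Gödel ¬ of 0 = 1 (operand is 0)
  ((C -> ~C) -> ~(~(C -> B) /\ ~A)): 0 ≤ 1, so result = 1
  (A -> A): 0.8 ≤ 0.8, so result = 1
  (((C -> ~C) -> ~(~(C -> B) /\ ~A)) /\ (A -> A)) = min(1, 1) = 1
  (C -> (((C -> ~C) -> ~(~(C -> B) /\ ~A)) /\ (A -> A))): 0.9 ≤ 1, so result = 1
  Gödel value = 1
Łukasiewicz evaluation:
  ~C: Łukasiewicz ¬ gives 1 − 0.9 = 0.1
  (C -> ~C): min(1, 1 − 0.9 + 0.1) = 0.2
  (C -> B): min(1, 1 − 0.9 + 0.4) = 0.5
  ~(C -> B): Łukasiewicz ¬ gives 1 − 0.5 = 0.5
  ~A: Łukasiewicz ¬ gives 1 − 0.8 = 0.2
  (~(C -> B) /\ ~A) = min(0.5, 0.2) = 0.2
  ~(~(C -> B) /\ ~A): Łukasiewicz ¬ gives 1 − 0.2 = 0.8
  ((C -> ~C) -> ~(~(C -> B) /\ ~A)): min(1, 1 − 0.2 + 0.8) = 1
  (A -> A): min(1, 1 − 0.8 + 0.8) = 1
  (((C -> ~C) -> ~(~(C -> B) /\ ~A)) /\ (A -> A)) = min(1, 1) = 1
  (C -> (((C -> ~C) -> ~(~(C -> B) /\ ~A)) /\ (A -> A))): min(1, 1 − 0.9 + 1) = 1
  Łukasiewicz value = 1
Difference: 1 − 1 = 0.00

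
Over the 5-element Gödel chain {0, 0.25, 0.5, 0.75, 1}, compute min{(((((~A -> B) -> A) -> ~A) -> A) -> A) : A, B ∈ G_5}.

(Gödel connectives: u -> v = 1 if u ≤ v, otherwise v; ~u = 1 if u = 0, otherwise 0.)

The minimum is attained at A = 0.25, B = 0:
  ~A: Gödel ¬ of 0.25 = 0 (operand ≠ 0)
  (~A -> B): 0 ≤ 0, so result = 1
  ((~A -> B) -> A): 1 > 0.25, so result = 0.25
  ~A: Gödel ¬ of 0.25 = 0 (operand ≠ 0)
  (((~A -> B) -> A) -> ~A): 0.25 > 0, so result = 0
  ((((~A -> B) -> A) -> ~A) -> A): 0 ≤ 0.25, so result = 1
  (((((~A -> B) -> A) -> ~A) -> A) -> A): 1 > 0.25, so result = 0.25
Checking all 25 assignments confirms none give a value below 0.25.

0.25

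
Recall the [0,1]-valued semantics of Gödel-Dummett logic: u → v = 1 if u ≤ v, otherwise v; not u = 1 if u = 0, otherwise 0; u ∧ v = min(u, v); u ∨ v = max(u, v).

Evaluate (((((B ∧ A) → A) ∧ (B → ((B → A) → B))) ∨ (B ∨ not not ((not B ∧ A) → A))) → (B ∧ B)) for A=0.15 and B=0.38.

0.38

(B ∧ A) = min(0.38, 0.15) = 0.15
((B ∧ A) → A): 0.15 ≤ 0.15, so result = 1
(B → A): 0.38 > 0.15, so result = 0.15
((B → A) → B): 0.15 ≤ 0.38, so result = 1
(B → ((B → A) → B)): 0.38 ≤ 1, so result = 1
(((B ∧ A) → A) ∧ (B → ((B → A) → B))) = min(1, 1) = 1
not B: Gödel ¬ of 0.38 = 0 (operand ≠ 0)
(not B ∧ A) = min(0, 0.15) = 0
((not B ∧ A) → A): 0 ≤ 0.15, so result = 1
not ((not B ∧ A) → A): Gödel ¬ of 1 = 0 (operand ≠ 0)
not not ((not B ∧ A) → A): Gödel ¬ of 0 = 1 (operand is 0)
(B ∨ not not ((not B ∧ A) → A)) = max(0.38, 1) = 1
((((B ∧ A) → A) ∧ (B → ((B → A) → B))) ∨ (B ∨ not not ((not B ∧ A) → A))) = max(1, 1) = 1
(B ∧ B) = min(0.38, 0.38) = 0.38
(((((B ∧ A) → A) ∧ (B → ((B → A) → B))) ∨ (B ∨ not not ((not B ∧ A) → A))) → (B ∧ B)): 1 > 0.38, so result = 0.38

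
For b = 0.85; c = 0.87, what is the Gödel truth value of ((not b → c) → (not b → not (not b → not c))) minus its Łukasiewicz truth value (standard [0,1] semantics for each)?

Gödel evaluation:
  not b: Gödel ¬ of 0.85 = 0 (operand ≠ 0)
  (not b → c): 0 ≤ 0.87, so result = 1
  not b: Gödel ¬ of 0.85 = 0 (operand ≠ 0)
  not b: Gödel ¬ of 0.85 = 0 (operand ≠ 0)
  not c: Gödel ¬ of 0.87 = 0 (operand ≠ 0)
  (not b → not c): 0 ≤ 0, so result = 1
  not (not b → not c): Gödel ¬ of 1 = 0 (operand ≠ 0)
  (not b → not (not b → not c)): 0 ≤ 0, so result = 1
  ((not b → c) → (not b → not (not b → not c))): 1 ≤ 1, so result = 1
  Gödel value = 1
Łukasiewicz evaluation:
  not b: Łukasiewicz ¬ gives 1 − 0.85 = 0.15
  (not b → c): min(1, 1 − 0.15 + 0.87) = 1
  not b: Łukasiewicz ¬ gives 1 − 0.85 = 0.15
  not b: Łukasiewicz ¬ gives 1 − 0.85 = 0.15
  not c: Łukasiewicz ¬ gives 1 − 0.87 = 0.13
  (not b → not c): min(1, 1 − 0.15 + 0.13) = 0.98
  not (not b → not c): Łukasiewicz ¬ gives 1 − 0.98 = 0.02
  (not b → not (not b → not c)): min(1, 1 − 0.15 + 0.02) = 0.87
  ((not b → c) → (not b → not (not b → not c))): min(1, 1 − 1 + 0.87) = 0.87
  Łukasiewicz value = 0.87
Difference: 1 − 0.87 = 0.13

0.13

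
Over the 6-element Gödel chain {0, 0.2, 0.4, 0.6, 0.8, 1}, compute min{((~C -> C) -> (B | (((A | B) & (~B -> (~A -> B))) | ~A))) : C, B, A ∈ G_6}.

The minimum is attained at C = 0.2, B = 0, A = 0.2:
  ~C: Gödel ¬ of 0.2 = 0 (operand ≠ 0)
  (~C -> C): 0 ≤ 0.2, so result = 1
  (A | B) = max(0.2, 0) = 0.2
  ~B: Gödel ¬ of 0 = 1 (operand is 0)
  ~A: Gödel ¬ of 0.2 = 0 (operand ≠ 0)
  (~A -> B): 0 ≤ 0, so result = 1
  (~B -> (~A -> B)): 1 ≤ 1, so result = 1
  ((A | B) & (~B -> (~A -> B))) = min(0.2, 1) = 0.2
  ~A: Gödel ¬ of 0.2 = 0 (operand ≠ 0)
  (((A | B) & (~B -> (~A -> B))) | ~A) = max(0.2, 0) = 0.2
  (B | (((A | B) & (~B -> (~A -> B))) | ~A)) = max(0, 0.2) = 0.2
  ((~C -> C) -> (B | (((A | B) & (~B -> (~A -> B))) | ~A))): 1 > 0.2, so result = 0.2
Checking all 216 assignments confirms none give a value below 0.20.

0.20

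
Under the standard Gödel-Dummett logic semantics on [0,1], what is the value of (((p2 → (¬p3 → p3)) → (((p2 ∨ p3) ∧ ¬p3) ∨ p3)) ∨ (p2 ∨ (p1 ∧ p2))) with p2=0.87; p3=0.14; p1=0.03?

¬p3: Gödel ¬ of 0.14 = 0 (operand ≠ 0)
(¬p3 → p3): 0 ≤ 0.14, so result = 1
(p2 → (¬p3 → p3)): 0.87 ≤ 1, so result = 1
(p2 ∨ p3) = max(0.87, 0.14) = 0.87
¬p3: Gödel ¬ of 0.14 = 0 (operand ≠ 0)
((p2 ∨ p3) ∧ ¬p3) = min(0.87, 0) = 0
(((p2 ∨ p3) ∧ ¬p3) ∨ p3) = max(0, 0.14) = 0.14
((p2 → (¬p3 → p3)) → (((p2 ∨ p3) ∧ ¬p3) ∨ p3)): 1 > 0.14, so result = 0.14
(p1 ∧ p2) = min(0.03, 0.87) = 0.03
(p2 ∨ (p1 ∧ p2)) = max(0.87, 0.03) = 0.87
(((p2 → (¬p3 → p3)) → (((p2 ∨ p3) ∧ ¬p3) ∨ p3)) ∨ (p2 ∨ (p1 ∧ p2))) = max(0.14, 0.87) = 0.87

0.87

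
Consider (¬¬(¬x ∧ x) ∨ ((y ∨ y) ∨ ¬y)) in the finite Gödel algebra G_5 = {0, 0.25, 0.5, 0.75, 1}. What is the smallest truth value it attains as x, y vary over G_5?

0.25

The minimum is attained at x = 0, y = 0.25:
  ¬x: Gödel ¬ of 0 = 1 (operand is 0)
  (¬x ∧ x) = min(1, 0) = 0
  ¬(¬x ∧ x): Gödel ¬ of 0 = 1 (operand is 0)
  ¬¬(¬x ∧ x): Gödel ¬ of 1 = 0 (operand ≠ 0)
  (y ∨ y) = max(0.25, 0.25) = 0.25
  ¬y: Gödel ¬ of 0.25 = 0 (operand ≠ 0)
  ((y ∨ y) ∨ ¬y) = max(0.25, 0) = 0.25
  (¬¬(¬x ∧ x) ∨ ((y ∨ y) ∨ ¬y)) = max(0, 0.25) = 0.25
Checking all 25 assignments confirms none give a value below 0.25.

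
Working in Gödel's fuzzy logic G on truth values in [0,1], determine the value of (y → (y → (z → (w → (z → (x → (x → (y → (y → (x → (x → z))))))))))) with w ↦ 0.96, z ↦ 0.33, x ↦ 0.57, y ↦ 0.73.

(x → z): 0.57 > 0.33, so result = 0.33
(x → (x → z)): 0.57 > 0.33, so result = 0.33
(y → (x → (x → z))): 0.73 > 0.33, so result = 0.33
(y → (y → (x → (x → z)))): 0.73 > 0.33, so result = 0.33
(x → (y → (y → (x → (x → z))))): 0.57 > 0.33, so result = 0.33
(x → (x → (y → (y → (x → (x → z)))))): 0.57 > 0.33, so result = 0.33
(z → (x → (x → (y → (y → (x → (x → z))))))): 0.33 ≤ 0.33, so result = 1
(w → (z → (x → (x → (y → (y → (x → (x → z)))))))): 0.96 ≤ 1, so result = 1
(z → (w → (z → (x → (x → (y → (y → (x → (x → z))))))))): 0.33 ≤ 1, so result = 1
(y → (z → (w → (z → (x → (x → (y → (y → (x → (x → z)))))))))): 0.73 ≤ 1, so result = 1
(y → (y → (z → (w → (z → (x → (x → (y → (y → (x → (x → z))))))))))): 0.73 ≤ 1, so result = 1

1.00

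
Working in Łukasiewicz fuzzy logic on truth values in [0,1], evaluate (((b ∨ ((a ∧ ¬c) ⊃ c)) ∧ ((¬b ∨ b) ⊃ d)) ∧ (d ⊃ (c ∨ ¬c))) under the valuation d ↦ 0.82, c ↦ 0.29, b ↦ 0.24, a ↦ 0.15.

0.89

¬c: Łukasiewicz ¬ gives 1 − 0.29 = 0.71
(a ∧ ¬c) = min(0.15, 0.71) = 0.15
((a ∧ ¬c) ⊃ c): min(1, 1 − 0.15 + 0.29) = 1
(b ∨ ((a ∧ ¬c) ⊃ c)) = max(0.24, 1) = 1
¬b: Łukasiewicz ¬ gives 1 − 0.24 = 0.76
(¬b ∨ b) = max(0.76, 0.24) = 0.76
((¬b ∨ b) ⊃ d): min(1, 1 − 0.76 + 0.82) = 1
((b ∨ ((a ∧ ¬c) ⊃ c)) ∧ ((¬b ∨ b) ⊃ d)) = min(1, 1) = 1
¬c: Łukasiewicz ¬ gives 1 − 0.29 = 0.71
(c ∨ ¬c) = max(0.29, 0.71) = 0.71
(d ⊃ (c ∨ ¬c)): min(1, 1 − 0.82 + 0.71) = 0.89
(((b ∨ ((a ∧ ¬c) ⊃ c)) ∧ ((¬b ∨ b) ⊃ d)) ∧ (d ⊃ (c ∨ ¬c))) = min(1, 0.89) = 0.89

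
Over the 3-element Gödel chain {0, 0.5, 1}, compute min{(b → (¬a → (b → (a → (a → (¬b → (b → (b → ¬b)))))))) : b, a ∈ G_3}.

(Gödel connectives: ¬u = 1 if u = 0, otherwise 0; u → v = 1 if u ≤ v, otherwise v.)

Every assignment gives 1. For instance at b = 0, a = 0:
  ¬a: Gödel ¬ of 0 = 1 (operand is 0)
  ¬b: Gödel ¬ of 0 = 1 (operand is 0)
  ¬b: Gödel ¬ of 0 = 1 (operand is 0)
  (b → ¬b): 0 ≤ 1, so result = 1
  (b → (b → ¬b)): 0 ≤ 1, so result = 1
  (¬b → (b → (b → ¬b))): 1 ≤ 1, so result = 1
  (a → (¬b → (b → (b → ¬b)))): 0 ≤ 1, so result = 1
  (a → (a → (¬b → (b → (b → ¬b))))): 0 ≤ 1, so result = 1
  (b → (a → (a → (¬b → (b → (b → ¬b)))))): 0 ≤ 1, so result = 1
  (¬a → (b → (a → (a → (¬b → (b → (b → ¬b))))))): 1 ≤ 1, so result = 1
  (b → (¬a → (b → (a → (a → (¬b → (b → (b → ¬b)))))))): 0 ≤ 1, so result = 1
All 9 assignments give value 1 — the formula is a G_3-tautology.

1.00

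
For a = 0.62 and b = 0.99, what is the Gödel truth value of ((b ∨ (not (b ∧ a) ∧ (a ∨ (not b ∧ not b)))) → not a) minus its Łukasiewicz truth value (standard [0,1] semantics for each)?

Gödel evaluation:
  (b ∧ a) = min(0.99, 0.62) = 0.62
  not (b ∧ a): Gödel ¬ of 0.62 = 0 (operand ≠ 0)
  not b: Gödel ¬ of 0.99 = 0 (operand ≠ 0)
  not b: Gödel ¬ of 0.99 = 0 (operand ≠ 0)
  (not b ∧ not b) = min(0, 0) = 0
  (a ∨ (not b ∧ not b)) = max(0.62, 0) = 0.62
  (not (b ∧ a) ∧ (a ∨ (not b ∧ not b))) = min(0, 0.62) = 0
  (b ∨ (not (b ∧ a) ∧ (a ∨ (not b ∧ not b)))) = max(0.99, 0) = 0.99
  not a: Gödel ¬ of 0.62 = 0 (operand ≠ 0)
  ((b ∨ (not (b ∧ a) ∧ (a ∨ (not b ∧ not b)))) → not a): 0.99 > 0, so result = 0
  Gödel value = 0
Łukasiewicz evaluation:
  (b ∧ a) = min(0.99, 0.62) = 0.62
  not (b ∧ a): Łukasiewicz ¬ gives 1 − 0.62 = 0.38
  not b: Łukasiewicz ¬ gives 1 − 0.99 = 0.01
  not b: Łukasiewicz ¬ gives 1 − 0.99 = 0.01
  (not b ∧ not b) = min(0.01, 0.01) = 0.01
  (a ∨ (not b ∧ not b)) = max(0.62, 0.01) = 0.62
  (not (b ∧ a) ∧ (a ∨ (not b ∧ not b))) = min(0.38, 0.62) = 0.38
  (b ∨ (not (b ∧ a) ∧ (a ∨ (not b ∧ not b)))) = max(0.99, 0.38) = 0.99
  not a: Łukasiewicz ¬ gives 1 − 0.62 = 0.38
  ((b ∨ (not (b ∧ a) ∧ (a ∨ (not b ∧ not b)))) → not a): min(1, 1 − 0.99 + 0.38) = 0.39
  Łukasiewicz value = 0.39
Difference: 0 − 0.39 = -0.39

-0.39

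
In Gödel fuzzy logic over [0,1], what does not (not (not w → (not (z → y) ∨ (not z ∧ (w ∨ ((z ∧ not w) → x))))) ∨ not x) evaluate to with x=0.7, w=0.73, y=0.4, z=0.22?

1.00

not w: Gödel ¬ of 0.73 = 0 (operand ≠ 0)
(z → y): 0.22 ≤ 0.4, so result = 1
not (z → y): Gödel ¬ of 1 = 0 (operand ≠ 0)
not z: Gödel ¬ of 0.22 = 0 (operand ≠ 0)
not w: Gödel ¬ of 0.73 = 0 (operand ≠ 0)
(z ∧ not w) = min(0.22, 0) = 0
((z ∧ not w) → x): 0 ≤ 0.7, so result = 1
(w ∨ ((z ∧ not w) → x)) = max(0.73, 1) = 1
(not z ∧ (w ∨ ((z ∧ not w) → x))) = min(0, 1) = 0
(not (z → y) ∨ (not z ∧ (w ∨ ((z ∧ not w) → x)))) = max(0, 0) = 0
(not w → (not (z → y) ∨ (not z ∧ (w ∨ ((z ∧ not w) → x))))): 0 ≤ 0, so result = 1
not (not w → (not (z → y) ∨ (not z ∧ (w ∨ ((z ∧ not w) → x))))): Gödel ¬ of 1 = 0 (operand ≠ 0)
not x: Gödel ¬ of 0.7 = 0 (operand ≠ 0)
(not (not w → (not (z → y) ∨ (not z ∧ (w ∨ ((z ∧ not w) → x))))) ∨ not x) = max(0, 0) = 0
not (not (not w → (not (z → y) ∨ (not z ∧ (w ∨ ((z ∧ not w) → x))))) ∨ not x): Gödel ¬ of 0 = 1 (operand is 0)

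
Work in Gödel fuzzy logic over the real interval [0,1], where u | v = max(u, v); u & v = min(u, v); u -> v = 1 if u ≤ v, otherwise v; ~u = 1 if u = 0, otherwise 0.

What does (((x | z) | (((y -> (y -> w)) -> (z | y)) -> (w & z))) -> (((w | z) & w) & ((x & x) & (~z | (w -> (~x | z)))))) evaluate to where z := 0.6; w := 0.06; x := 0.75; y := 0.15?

0.06

(x | z) = max(0.75, 0.6) = 0.75
(y -> w): 0.15 > 0.06, so result = 0.06
(y -> (y -> w)): 0.15 > 0.06, so result = 0.06
(z | y) = max(0.6, 0.15) = 0.6
((y -> (y -> w)) -> (z | y)): 0.06 ≤ 0.6, so result = 1
(w & z) = min(0.06, 0.6) = 0.06
(((y -> (y -> w)) -> (z | y)) -> (w & z)): 1 > 0.06, so result = 0.06
((x | z) | (((y -> (y -> w)) -> (z | y)) -> (w & z))) = max(0.75, 0.06) = 0.75
(w | z) = max(0.06, 0.6) = 0.6
((w | z) & w) = min(0.6, 0.06) = 0.06
(x & x) = min(0.75, 0.75) = 0.75
~z: Gödel ¬ of 0.6 = 0 (operand ≠ 0)
~x: Gödel ¬ of 0.75 = 0 (operand ≠ 0)
(~x | z) = max(0, 0.6) = 0.6
(w -> (~x | z)): 0.06 ≤ 0.6, so result = 1
(~z | (w -> (~x | z))) = max(0, 1) = 1
((x & x) & (~z | (w -> (~x | z)))) = min(0.75, 1) = 0.75
(((w | z) & w) & ((x & x) & (~z | (w -> (~x | z))))) = min(0.06, 0.75) = 0.06
(((x | z) | (((y -> (y -> w)) -> (z | y)) -> (w & z))) -> (((w | z) & w) & ((x & x) & (~z | (w -> (~x | z)))))): 0.75 > 0.06, so result = 0.06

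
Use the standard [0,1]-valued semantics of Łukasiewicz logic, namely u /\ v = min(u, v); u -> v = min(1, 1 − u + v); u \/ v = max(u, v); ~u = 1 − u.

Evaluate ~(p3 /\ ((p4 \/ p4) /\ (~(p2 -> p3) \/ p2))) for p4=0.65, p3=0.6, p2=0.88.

(p4 \/ p4) = max(0.65, 0.65) = 0.65
(p2 -> p3): min(1, 1 − 0.88 + 0.6) = 0.72
~(p2 -> p3): Łukasiewicz ¬ gives 1 − 0.72 = 0.28
(~(p2 -> p3) \/ p2) = max(0.28, 0.88) = 0.88
((p4 \/ p4) /\ (~(p2 -> p3) \/ p2)) = min(0.65, 0.88) = 0.65
(p3 /\ ((p4 \/ p4) /\ (~(p2 -> p3) \/ p2))) = min(0.6, 0.65) = 0.6
~(p3 /\ ((p4 \/ p4) /\ (~(p2 -> p3) \/ p2))): Łukasiewicz ¬ gives 1 − 0.6 = 0.4

0.40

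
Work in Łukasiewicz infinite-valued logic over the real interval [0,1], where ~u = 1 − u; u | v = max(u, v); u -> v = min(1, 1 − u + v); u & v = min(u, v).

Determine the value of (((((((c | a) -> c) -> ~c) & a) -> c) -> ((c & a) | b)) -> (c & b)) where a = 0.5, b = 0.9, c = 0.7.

0.80

(c | a) = max(0.7, 0.5) = 0.7
((c | a) -> c): min(1, 1 − 0.7 + 0.7) = 1
~c: Łukasiewicz ¬ gives 1 − 0.7 = 0.3
(((c | a) -> c) -> ~c): min(1, 1 − 1 + 0.3) = 0.3
((((c | a) -> c) -> ~c) & a) = min(0.3, 0.5) = 0.3
(((((c | a) -> c) -> ~c) & a) -> c): min(1, 1 − 0.3 + 0.7) = 1
(c & a) = min(0.7, 0.5) = 0.5
((c & a) | b) = max(0.5, 0.9) = 0.9
((((((c | a) -> c) -> ~c) & a) -> c) -> ((c & a) | b)): min(1, 1 − 1 + 0.9) = 0.9
(c & b) = min(0.7, 0.9) = 0.7
(((((((c | a) -> c) -> ~c) & a) -> c) -> ((c & a) | b)) -> (c & b)): min(1, 1 − 0.9 + 0.7) = 0.8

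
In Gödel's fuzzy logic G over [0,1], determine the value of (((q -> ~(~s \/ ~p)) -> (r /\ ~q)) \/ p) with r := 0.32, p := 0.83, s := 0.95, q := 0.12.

~s: Gödel ¬ of 0.95 = 0 (operand ≠ 0)
~p: Gödel ¬ of 0.83 = 0 (operand ≠ 0)
(~s \/ ~p) = max(0, 0) = 0
~(~s \/ ~p): Gödel ¬ of 0 = 1 (operand is 0)
(q -> ~(~s \/ ~p)): 0.12 ≤ 1, so result = 1
~q: Gödel ¬ of 0.12 = 0 (operand ≠ 0)
(r /\ ~q) = min(0.32, 0) = 0
((q -> ~(~s \/ ~p)) -> (r /\ ~q)): 1 > 0, so result = 0
(((q -> ~(~s \/ ~p)) -> (r /\ ~q)) \/ p) = max(0, 0.83) = 0.83

0.83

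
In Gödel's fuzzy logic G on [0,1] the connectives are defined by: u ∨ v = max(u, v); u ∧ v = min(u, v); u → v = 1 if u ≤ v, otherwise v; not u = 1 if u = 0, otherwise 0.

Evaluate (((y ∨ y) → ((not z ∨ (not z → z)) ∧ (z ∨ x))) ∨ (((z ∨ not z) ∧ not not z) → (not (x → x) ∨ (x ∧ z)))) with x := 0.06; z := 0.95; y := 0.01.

1.00

(y ∨ y) = max(0.01, 0.01) = 0.01
not z: Gödel ¬ of 0.95 = 0 (operand ≠ 0)
not z: Gödel ¬ of 0.95 = 0 (operand ≠ 0)
(not z → z): 0 ≤ 0.95, so result = 1
(not z ∨ (not z → z)) = max(0, 1) = 1
(z ∨ x) = max(0.95, 0.06) = 0.95
((not z ∨ (not z → z)) ∧ (z ∨ x)) = min(1, 0.95) = 0.95
((y ∨ y) → ((not z ∨ (not z → z)) ∧ (z ∨ x))): 0.01 ≤ 0.95, so result = 1
not z: Gödel ¬ of 0.95 = 0 (operand ≠ 0)
(z ∨ not z) = max(0.95, 0) = 0.95
not z: Gödel ¬ of 0.95 = 0 (operand ≠ 0)
not not z: Gödel ¬ of 0 = 1 (operand is 0)
((z ∨ not z) ∧ not not z) = min(0.95, 1) = 0.95
(x → x): 0.06 ≤ 0.06, so result = 1
not (x → x): Gödel ¬ of 1 = 0 (operand ≠ 0)
(x ∧ z) = min(0.06, 0.95) = 0.06
(not (x → x) ∨ (x ∧ z)) = max(0, 0.06) = 0.06
(((z ∨ not z) ∧ not not z) → (not (x → x) ∨ (x ∧ z))): 0.95 > 0.06, so result = 0.06
(((y ∨ y) → ((not z ∨ (not z → z)) ∧ (z ∨ x))) ∨ (((z ∨ not z) ∧ not not z) → (not (x → x) ∨ (x ∧ z)))) = max(1, 0.06) = 1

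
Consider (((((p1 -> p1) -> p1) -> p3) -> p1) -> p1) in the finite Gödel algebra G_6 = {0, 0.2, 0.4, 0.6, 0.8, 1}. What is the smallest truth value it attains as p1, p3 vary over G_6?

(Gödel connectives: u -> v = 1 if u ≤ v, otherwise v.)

0.20

The minimum is attained at p1 = 0.2, p3 = 0:
  (p1 -> p1): 0.2 ≤ 0.2, so result = 1
  ((p1 -> p1) -> p1): 1 > 0.2, so result = 0.2
  (((p1 -> p1) -> p1) -> p3): 0.2 > 0, so result = 0
  ((((p1 -> p1) -> p1) -> p3) -> p1): 0 ≤ 0.2, so result = 1
  (((((p1 -> p1) -> p1) -> p3) -> p1) -> p1): 1 > 0.2, so result = 0.2
Checking all 36 assignments confirms none give a value below 0.20.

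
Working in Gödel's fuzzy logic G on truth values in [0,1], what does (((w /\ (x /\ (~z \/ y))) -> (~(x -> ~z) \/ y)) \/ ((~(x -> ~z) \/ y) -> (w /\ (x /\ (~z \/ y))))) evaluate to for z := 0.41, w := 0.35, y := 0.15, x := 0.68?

1.00

~z: Gödel ¬ of 0.41 = 0 (operand ≠ 0)
(~z \/ y) = max(0, 0.15) = 0.15
(x /\ (~z \/ y)) = min(0.68, 0.15) = 0.15
(w /\ (x /\ (~z \/ y))) = min(0.35, 0.15) = 0.15
~z: Gödel ¬ of 0.41 = 0 (operand ≠ 0)
(x -> ~z): 0.68 > 0, so result = 0
~(x -> ~z): Gödel ¬ of 0 = 1 (operand is 0)
(~(x -> ~z) \/ y) = max(1, 0.15) = 1
((w /\ (x /\ (~z \/ y))) -> (~(x -> ~z) \/ y)): 0.15 ≤ 1, so result = 1
~z: Gödel ¬ of 0.41 = 0 (operand ≠ 0)
(x -> ~z): 0.68 > 0, so result = 0
~(x -> ~z): Gödel ¬ of 0 = 1 (operand is 0)
(~(x -> ~z) \/ y) = max(1, 0.15) = 1
~z: Gödel ¬ of 0.41 = 0 (operand ≠ 0)
(~z \/ y) = max(0, 0.15) = 0.15
(x /\ (~z \/ y)) = min(0.68, 0.15) = 0.15
(w /\ (x /\ (~z \/ y))) = min(0.35, 0.15) = 0.15
((~(x -> ~z) \/ y) -> (w /\ (x /\ (~z \/ y)))): 1 > 0.15, so result = 0.15
(((w /\ (x /\ (~z \/ y))) -> (~(x -> ~z) \/ y)) \/ ((~(x -> ~z) \/ y) -> (w /\ (x /\ (~z \/ y))))) = max(1, 0.15) = 1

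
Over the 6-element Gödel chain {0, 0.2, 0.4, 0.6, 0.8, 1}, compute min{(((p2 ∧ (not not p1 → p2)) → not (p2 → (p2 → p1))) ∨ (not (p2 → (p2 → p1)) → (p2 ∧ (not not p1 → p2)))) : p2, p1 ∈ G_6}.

Every assignment gives 1. For instance at p2 = 0, p1 = 0:
  not p1: Gödel ¬ of 0 = 1 (operand is 0)
  not not p1: Gödel ¬ of 1 = 0 (operand ≠ 0)
  (not not p1 → p2): 0 ≤ 0, so result = 1
  (p2 ∧ (not not p1 → p2)) = min(0, 1) = 0
  (p2 → p1): 0 ≤ 0, so result = 1
  (p2 → (p2 → p1)): 0 ≤ 1, so result = 1
  not (p2 → (p2 → p1)): Gödel ¬ of 1 = 0 (operand ≠ 0)
  ((p2 ∧ (not not p1 → p2)) → not (p2 → (p2 → p1))): 0 ≤ 0, so result = 1
  (p2 → p1): 0 ≤ 0, so result = 1
  (p2 → (p2 → p1)): 0 ≤ 1, so result = 1
  not (p2 → (p2 → p1)): Gödel ¬ of 1 = 0 (operand ≠ 0)
  not p1: Gödel ¬ of 0 = 1 (operand is 0)
  not not p1: Gödel ¬ of 1 = 0 (operand ≠ 0)
  (not not p1 → p2): 0 ≤ 0, so result = 1
  (p2 ∧ (not not p1 → p2)) = min(0, 1) = 0
  (not (p2 → (p2 → p1)) → (p2 ∧ (not not p1 → p2))): 0 ≤ 0, so result = 1
  (((p2 ∧ (not not p1 → p2)) → not (p2 → (p2 → p1))) ∨ (not (p2 → (p2 → p1)) → (p2 ∧ (not not p1 → p2)))) = max(1, 1) = 1
All 36 assignments give value 1 — the formula is a G_6-tautology.

1.00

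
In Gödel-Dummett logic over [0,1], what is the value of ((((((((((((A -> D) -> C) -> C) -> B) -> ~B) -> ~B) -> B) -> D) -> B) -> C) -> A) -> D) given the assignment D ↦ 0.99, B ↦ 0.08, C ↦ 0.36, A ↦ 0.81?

(A -> D): 0.81 ≤ 0.99, so result = 1
((A -> D) -> C): 1 > 0.36, so result = 0.36
(((A -> D) -> C) -> C): 0.36 ≤ 0.36, so result = 1
((((A -> D) -> C) -> C) -> B): 1 > 0.08, so result = 0.08
~B: Gödel ¬ of 0.08 = 0 (operand ≠ 0)
(((((A -> D) -> C) -> C) -> B) -> ~B): 0.08 > 0, so result = 0
~B: Gödel ¬ of 0.08 = 0 (operand ≠ 0)
((((((A -> D) -> C) -> C) -> B) -> ~B) -> ~B): 0 ≤ 0, so result = 1
(((((((A -> D) -> C) -> C) -> B) -> ~B) -> ~B) -> B): 1 > 0.08, so result = 0.08
((((((((A -> D) -> C) -> C) -> B) -> ~B) -> ~B) -> B) -> D): 0.08 ≤ 0.99, so result = 1
(((((((((A -> D) -> C) -> C) -> B) -> ~B) -> ~B) -> B) -> D) -> B): 1 > 0.08, so result = 0.08
((((((((((A -> D) -> C) -> C) -> B) -> ~B) -> ~B) -> B) -> D) -> B) -> C): 0.08 ≤ 0.36, so result = 1
(((((((((((A -> D) -> C) -> C) -> B) -> ~B) -> ~B) -> B) -> D) -> B) -> C) -> A): 1 > 0.81, so result = 0.81
((((((((((((A -> D) -> C) -> C) -> B) -> ~B) -> ~B) -> B) -> D) -> B) -> C) -> A) -> D): 0.81 ≤ 0.99, so result = 1

1.00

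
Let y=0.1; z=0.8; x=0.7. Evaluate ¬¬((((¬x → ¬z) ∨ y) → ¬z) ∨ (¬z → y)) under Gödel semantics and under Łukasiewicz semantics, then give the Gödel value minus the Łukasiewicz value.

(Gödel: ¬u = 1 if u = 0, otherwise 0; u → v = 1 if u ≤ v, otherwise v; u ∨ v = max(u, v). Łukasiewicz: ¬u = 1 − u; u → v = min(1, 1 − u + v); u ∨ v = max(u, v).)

Gödel evaluation:
  ¬x: Gödel ¬ of 0.7 = 0 (operand ≠ 0)
  ¬z: Gödel ¬ of 0.8 = 0 (operand ≠ 0)
  (¬x → ¬z): 0 ≤ 0, so result = 1
  ((¬x → ¬z) ∨ y) = max(1, 0.1) = 1
  ¬z: Gödel ¬ of 0.8 = 0 (operand ≠ 0)
  (((¬x → ¬z) ∨ y) → ¬z): 1 > 0, so result = 0
  ¬z: Gödel ¬ of 0.8 = 0 (operand ≠ 0)
  (¬z → y): 0 ≤ 0.1, so result = 1
  ((((¬x → ¬z) ∨ y) → ¬z) ∨ (¬z → y)) = max(0, 1) = 1
  ¬((((¬x → ¬z) ∨ y) → ¬z) ∨ (¬z → y)): Gödel ¬ of 1 = 0 (operand ≠ 0)
  ¬¬((((¬x → ¬z) ∨ y) → ¬z) ∨ (¬z → y)): Gödel ¬ of 0 = 1 (operand is 0)
  Gödel value = 1
Łukasiewicz evaluation:
  ¬x: Łukasiewicz ¬ gives 1 − 0.7 = 0.3
  ¬z: Łukasiewicz ¬ gives 1 − 0.8 = 0.2
  (¬x → ¬z): min(1, 1 − 0.3 + 0.2) = 0.9
  ((¬x → ¬z) ∨ y) = max(0.9, 0.1) = 0.9
  ¬z: Łukasiewicz ¬ gives 1 − 0.8 = 0.2
  (((¬x → ¬z) ∨ y) → ¬z): min(1, 1 − 0.9 + 0.2) = 0.3
  ¬z: Łukasiewicz ¬ gives 1 − 0.8 = 0.2
  (¬z → y): min(1, 1 − 0.2 + 0.1) = 0.9
  ((((¬x → ¬z) ∨ y) → ¬z) ∨ (¬z → y)) = max(0.3, 0.9) = 0.9
  ¬((((¬x → ¬z) ∨ y) → ¬z) ∨ (¬z → y)): Łukasiewicz ¬ gives 1 − 0.9 = 0.1
  ¬¬((((¬x → ¬z) ∨ y) → ¬z) ∨ (¬z → y)): Łukasiewicz ¬ gives 1 − 0.1 = 0.9
  Łukasiewicz value = 0.9
Difference: 1 − 0.9 = 0.10

0.10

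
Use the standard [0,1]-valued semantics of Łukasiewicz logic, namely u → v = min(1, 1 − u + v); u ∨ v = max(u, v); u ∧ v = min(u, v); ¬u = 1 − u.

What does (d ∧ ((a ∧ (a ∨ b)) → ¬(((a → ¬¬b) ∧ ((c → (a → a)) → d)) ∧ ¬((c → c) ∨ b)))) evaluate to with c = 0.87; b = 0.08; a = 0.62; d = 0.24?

(a ∨ b) = max(0.62, 0.08) = 0.62
(a ∧ (a ∨ b)) = min(0.62, 0.62) = 0.62
¬b: Łukasiewicz ¬ gives 1 − 0.08 = 0.92
¬¬b: Łukasiewicz ¬ gives 1 − 0.92 = 0.08
(a → ¬¬b): min(1, 1 − 0.62 + 0.08) = 0.46
(a → a): min(1, 1 − 0.62 + 0.62) = 1
(c → (a → a)): min(1, 1 − 0.87 + 1) = 1
((c → (a → a)) → d): min(1, 1 − 1 + 0.24) = 0.24
((a → ¬¬b) ∧ ((c → (a → a)) → d)) = min(0.46, 0.24) = 0.24
(c → c): min(1, 1 − 0.87 + 0.87) = 1
((c → c) ∨ b) = max(1, 0.08) = 1
¬((c → c) ∨ b): Łukasiewicz ¬ gives 1 − 1 = 0
(((a → ¬¬b) ∧ ((c → (a → a)) → d)) ∧ ¬((c → c) ∨ b)) = min(0.24, 0) = 0
¬(((a → ¬¬b) ∧ ((c → (a → a)) → d)) ∧ ¬((c → c) ∨ b)): Łukasiewicz ¬ gives 1 − 0 = 1
((a ∧ (a ∨ b)) → ¬(((a → ¬¬b) ∧ ((c → (a → a)) → d)) ∧ ¬((c → c) ∨ b))): min(1, 1 − 0.62 + 1) = 1
(d ∧ ((a ∧ (a ∨ b)) → ¬(((a → ¬¬b) ∧ ((c → (a → a)) → d)) ∧ ¬((c → c) ∨ b)))) = min(0.24, 1) = 0.24

0.24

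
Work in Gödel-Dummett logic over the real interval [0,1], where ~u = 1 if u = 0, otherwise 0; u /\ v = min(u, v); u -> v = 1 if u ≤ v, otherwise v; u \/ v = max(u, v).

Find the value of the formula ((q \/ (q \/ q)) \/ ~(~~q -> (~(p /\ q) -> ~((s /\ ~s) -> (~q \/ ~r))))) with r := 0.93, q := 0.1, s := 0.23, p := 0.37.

(q \/ q) = max(0.1, 0.1) = 0.1
(q \/ (q \/ q)) = max(0.1, 0.1) = 0.1
~q: Gödel ¬ of 0.1 = 0 (operand ≠ 0)
~~q: Gödel ¬ of 0 = 1 (operand is 0)
(p /\ q) = min(0.37, 0.1) = 0.1
~(p /\ q): Gödel ¬ of 0.1 = 0 (operand ≠ 0)
~s: Gödel ¬ of 0.23 = 0 (operand ≠ 0)
(s /\ ~s) = min(0.23, 0) = 0
~q: Gödel ¬ of 0.1 = 0 (operand ≠ 0)
~r: Gödel ¬ of 0.93 = 0 (operand ≠ 0)
(~q \/ ~r) = max(0, 0) = 0
((s /\ ~s) -> (~q \/ ~r)): 0 ≤ 0, so result = 1
~((s /\ ~s) -> (~q \/ ~r)): Gödel ¬ of 1 = 0 (operand ≠ 0)
(~(p /\ q) -> ~((s /\ ~s) -> (~q \/ ~r))): 0 ≤ 0, so result = 1
(~~q -> (~(p /\ q) -> ~((s /\ ~s) -> (~q \/ ~r)))): 1 ≤ 1, so result = 1
~(~~q -> (~(p /\ q) -> ~((s /\ ~s) -> (~q \/ ~r)))): Gödel ¬ of 1 = 0 (operand ≠ 0)
((q \/ (q \/ q)) \/ ~(~~q -> (~(p /\ q) -> ~((s /\ ~s) -> (~q \/ ~r))))) = max(0.1, 0) = 0.1

0.10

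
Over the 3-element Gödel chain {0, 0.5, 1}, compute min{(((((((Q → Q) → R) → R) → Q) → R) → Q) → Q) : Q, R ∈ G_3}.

The minimum is attained at Q = 0.5, R = 0:
  (Q → Q): 0.5 ≤ 0.5, so result = 1
  ((Q → Q) → R): 1 > 0, so result = 0
  (((Q → Q) → R) → R): 0 ≤ 0, so result = 1
  ((((Q → Q) → R) → R) → Q): 1 > 0.5, so result = 0.5
  (((((Q → Q) → R) → R) → Q) → R): 0.5 > 0, so result = 0
  ((((((Q → Q) → R) → R) → Q) → R) → Q): 0 ≤ 0.5, so result = 1
  (((((((Q → Q) → R) → R) → Q) → R) → Q) → Q): 1 > 0.5, so result = 0.5
Checking all 9 assignments confirms none give a value below 0.50.

0.50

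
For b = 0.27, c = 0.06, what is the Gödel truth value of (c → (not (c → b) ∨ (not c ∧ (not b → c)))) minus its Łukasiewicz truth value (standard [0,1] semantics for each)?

-1.00

Gödel evaluation:
  (c → b): 0.06 ≤ 0.27, so result = 1
  not (c → b): Gödel ¬ of 1 = 0 (operand ≠ 0)
  not c: Gödel ¬ of 0.06 = 0 (operand ≠ 0)
  not b: Gödel ¬ of 0.27 = 0 (operand ≠ 0)
  (not b → c): 0 ≤ 0.06, so result = 1
  (not c ∧ (not b → c)) = min(0, 1) = 0
  (not (c → b) ∨ (not c ∧ (not b → c))) = max(0, 0) = 0
  (c → (not (c → b) ∨ (not c ∧ (not b → c)))): 0.06 > 0, so result = 0
  Gödel value = 0
Łukasiewicz evaluation:
  (c → b): min(1, 1 − 0.06 + 0.27) = 1
  not (c → b): Łukasiewicz ¬ gives 1 − 1 = 0
  not c: Łukasiewicz ¬ gives 1 − 0.06 = 0.94
  not b: Łukasiewicz ¬ gives 1 − 0.27 = 0.73
  (not b → c): min(1, 1 − 0.73 + 0.06) = 0.33
  (not c ∧ (not b → c)) = min(0.94, 0.33) = 0.33
  (not (c → b) ∨ (not c ∧ (not b → c))) = max(0, 0.33) = 0.33
  (c → (not (c → b) ∨ (not c ∧ (not b → c)))): min(1, 1 − 0.06 + 0.33) = 1
  Łukasiewicz value = 1
Difference: 0 − 1 = -1.00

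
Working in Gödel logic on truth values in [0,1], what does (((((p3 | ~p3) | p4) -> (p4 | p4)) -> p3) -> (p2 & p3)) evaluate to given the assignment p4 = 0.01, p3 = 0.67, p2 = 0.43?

~p3: Gödel ¬ of 0.67 = 0 (operand ≠ 0)
(p3 | ~p3) = max(0.67, 0) = 0.67
((p3 | ~p3) | p4) = max(0.67, 0.01) = 0.67
(p4 | p4) = max(0.01, 0.01) = 0.01
(((p3 | ~p3) | p4) -> (p4 | p4)): 0.67 > 0.01, so result = 0.01
((((p3 | ~p3) | p4) -> (p4 | p4)) -> p3): 0.01 ≤ 0.67, so result = 1
(p2 & p3) = min(0.43, 0.67) = 0.43
(((((p3 | ~p3) | p4) -> (p4 | p4)) -> p3) -> (p2 & p3)): 1 > 0.43, so result = 0.43

0.43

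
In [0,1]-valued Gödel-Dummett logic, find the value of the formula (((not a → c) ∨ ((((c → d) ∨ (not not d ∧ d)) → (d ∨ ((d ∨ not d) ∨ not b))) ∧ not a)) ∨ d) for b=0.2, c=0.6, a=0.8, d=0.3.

not a: Gödel ¬ of 0.8 = 0 (operand ≠ 0)
(not a → c): 0 ≤ 0.6, so result = 1
(c → d): 0.6 > 0.3, so result = 0.3
not d: Gödel ¬ of 0.3 = 0 (operand ≠ 0)
not not d: Gödel ¬ of 0 = 1 (operand is 0)
(not not d ∧ d) = min(1, 0.3) = 0.3
((c → d) ∨ (not not d ∧ d)) = max(0.3, 0.3) = 0.3
not d: Gödel ¬ of 0.3 = 0 (operand ≠ 0)
(d ∨ not d) = max(0.3, 0) = 0.3
not b: Gödel ¬ of 0.2 = 0 (operand ≠ 0)
((d ∨ not d) ∨ not b) = max(0.3, 0) = 0.3
(d ∨ ((d ∨ not d) ∨ not b)) = max(0.3, 0.3) = 0.3
(((c → d) ∨ (not not d ∧ d)) → (d ∨ ((d ∨ not d) ∨ not b))): 0.3 ≤ 0.3, so result = 1
not a: Gödel ¬ of 0.8 = 0 (operand ≠ 0)
((((c → d) ∨ (not not d ∧ d)) → (d ∨ ((d ∨ not d) ∨ not b))) ∧ not a) = min(1, 0) = 0
((not a → c) ∨ ((((c → d) ∨ (not not d ∧ d)) → (d ∨ ((d ∨ not d) ∨ not b))) ∧ not a)) = max(1, 0) = 1
(((not a → c) ∨ ((((c → d) ∨ (not not d ∧ d)) → (d ∨ ((d ∨ not d) ∨ not b))) ∧ not a)) ∨ d) = max(1, 0.3) = 1

1.00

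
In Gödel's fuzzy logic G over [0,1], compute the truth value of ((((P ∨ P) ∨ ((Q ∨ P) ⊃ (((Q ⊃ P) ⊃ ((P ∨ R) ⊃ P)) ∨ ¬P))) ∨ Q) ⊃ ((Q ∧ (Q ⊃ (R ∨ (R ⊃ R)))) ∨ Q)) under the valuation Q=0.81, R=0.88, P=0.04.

(P ∨ P) = max(0.04, 0.04) = 0.04
(Q ∨ P) = max(0.81, 0.04) = 0.81
(Q ⊃ P): 0.81 > 0.04, so result = 0.04
(P ∨ R) = max(0.04, 0.88) = 0.88
((P ∨ R) ⊃ P): 0.88 > 0.04, so result = 0.04
((Q ⊃ P) ⊃ ((P ∨ R) ⊃ P)): 0.04 ≤ 0.04, so result = 1
¬P: Gödel ¬ of 0.04 = 0 (operand ≠ 0)
(((Q ⊃ P) ⊃ ((P ∨ R) ⊃ P)) ∨ ¬P) = max(1, 0) = 1
((Q ∨ P) ⊃ (((Q ⊃ P) ⊃ ((P ∨ R) ⊃ P)) ∨ ¬P)): 0.81 ≤ 1, so result = 1
((P ∨ P) ∨ ((Q ∨ P) ⊃ (((Q ⊃ P) ⊃ ((P ∨ R) ⊃ P)) ∨ ¬P))) = max(0.04, 1) = 1
(((P ∨ P) ∨ ((Q ∨ P) ⊃ (((Q ⊃ P) ⊃ ((P ∨ R) ⊃ P)) ∨ ¬P))) ∨ Q) = max(1, 0.81) = 1
(R ⊃ R): 0.88 ≤ 0.88, so result = 1
(R ∨ (R ⊃ R)) = max(0.88, 1) = 1
(Q ⊃ (R ∨ (R ⊃ R))): 0.81 ≤ 1, so result = 1
(Q ∧ (Q ⊃ (R ∨ (R ⊃ R)))) = min(0.81, 1) = 0.81
((Q ∧ (Q ⊃ (R ∨ (R ⊃ R)))) ∨ Q) = max(0.81, 0.81) = 0.81
((((P ∨ P) ∨ ((Q ∨ P) ⊃ (((Q ⊃ P) ⊃ ((P ∨ R) ⊃ P)) ∨ ¬P))) ∨ Q) ⊃ ((Q ∧ (Q ⊃ (R ∨ (R ⊃ R)))) ∨ Q)): 1 > 0.81, so result = 0.81

0.81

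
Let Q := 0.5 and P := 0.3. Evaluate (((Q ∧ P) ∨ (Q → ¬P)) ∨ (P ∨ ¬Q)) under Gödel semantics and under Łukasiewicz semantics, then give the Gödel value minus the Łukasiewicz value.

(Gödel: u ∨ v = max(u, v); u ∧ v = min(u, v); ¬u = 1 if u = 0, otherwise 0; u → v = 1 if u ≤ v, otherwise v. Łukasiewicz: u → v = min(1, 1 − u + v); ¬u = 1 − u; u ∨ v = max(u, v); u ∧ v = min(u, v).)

Gödel evaluation:
  (Q ∧ P) = min(0.5, 0.3) = 0.3
  ¬P: Gödel ¬ of 0.3 = 0 (operand ≠ 0)
  (Q → ¬P): 0.5 > 0, so result = 0
  ((Q ∧ P) ∨ (Q → ¬P)) = max(0.3, 0) = 0.3
  ¬Q: Gödel ¬ of 0.5 = 0 (operand ≠ 0)
  (P ∨ ¬Q) = max(0.3, 0) = 0.3
  (((Q ∧ P) ∨ (Q → ¬P)) ∨ (P ∨ ¬Q)) = max(0.3, 0.3) = 0.3
  Gödel value = 0.3
Łukasiewicz evaluation:
  (Q ∧ P) = min(0.5, 0.3) = 0.3
  ¬P: Łukasiewicz ¬ gives 1 − 0.3 = 0.7
  (Q → ¬P): min(1, 1 − 0.5 + 0.7) = 1
  ((Q ∧ P) ∨ (Q → ¬P)) = max(0.3, 1) = 1
  ¬Q: Łukasiewicz ¬ gives 1 − 0.5 = 0.5
  (P ∨ ¬Q) = max(0.3, 0.5) = 0.5
  (((Q ∧ P) ∨ (Q → ¬P)) ∨ (P ∨ ¬Q)) = max(1, 0.5) = 1
  Łukasiewicz value = 1
Difference: 0.3 − 1 = -0.70

-0.70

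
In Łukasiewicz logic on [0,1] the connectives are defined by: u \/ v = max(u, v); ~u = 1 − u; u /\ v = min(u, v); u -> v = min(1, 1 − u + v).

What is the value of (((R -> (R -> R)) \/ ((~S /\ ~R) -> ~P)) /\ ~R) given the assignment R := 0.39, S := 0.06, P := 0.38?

(R -> R): min(1, 1 − 0.39 + 0.39) = 1
(R -> (R -> R)): min(1, 1 − 0.39 + 1) = 1
~S: Łukasiewicz ¬ gives 1 − 0.06 = 0.94
~R: Łukasiewicz ¬ gives 1 − 0.39 = 0.61
(~S /\ ~R) = min(0.94, 0.61) = 0.61
~P: Łukasiewicz ¬ gives 1 − 0.38 = 0.62
((~S /\ ~R) -> ~P): min(1, 1 − 0.61 + 0.62) = 1
((R -> (R -> R)) \/ ((~S /\ ~R) -> ~P)) = max(1, 1) = 1
~R: Łukasiewicz ¬ gives 1 − 0.39 = 0.61
(((R -> (R -> R)) \/ ((~S /\ ~R) -> ~P)) /\ ~R) = min(1, 0.61) = 0.61

0.61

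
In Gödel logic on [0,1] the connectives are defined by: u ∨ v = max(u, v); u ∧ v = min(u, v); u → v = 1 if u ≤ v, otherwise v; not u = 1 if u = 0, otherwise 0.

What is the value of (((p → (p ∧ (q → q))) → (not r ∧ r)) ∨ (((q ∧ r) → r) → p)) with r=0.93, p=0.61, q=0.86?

(q → q): 0.86 ≤ 0.86, so result = 1
(p ∧ (q → q)) = min(0.61, 1) = 0.61
(p → (p ∧ (q → q))): 0.61 ≤ 0.61, so result = 1
not r: Gödel ¬ of 0.93 = 0 (operand ≠ 0)
(not r ∧ r) = min(0, 0.93) = 0
((p → (p ∧ (q → q))) → (not r ∧ r)): 1 > 0, so result = 0
(q ∧ r) = min(0.86, 0.93) = 0.86
((q ∧ r) → r): 0.86 ≤ 0.93, so result = 1
(((q ∧ r) → r) → p): 1 > 0.61, so result = 0.61
(((p → (p ∧ (q → q))) → (not r ∧ r)) ∨ (((q ∧ r) → r) → p)) = max(0, 0.61) = 0.61

0.61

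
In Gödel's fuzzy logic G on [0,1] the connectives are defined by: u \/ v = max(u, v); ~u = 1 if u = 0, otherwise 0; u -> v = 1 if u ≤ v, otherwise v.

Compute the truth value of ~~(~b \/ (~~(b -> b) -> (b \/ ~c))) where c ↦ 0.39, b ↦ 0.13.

1.00

~b: Gödel ¬ of 0.13 = 0 (operand ≠ 0)
(b -> b): 0.13 ≤ 0.13, so result = 1
~(b -> b): Gödel ¬ of 1 = 0 (operand ≠ 0)
~~(b -> b): Gödel ¬ of 0 = 1 (operand is 0)
~c: Gödel ¬ of 0.39 = 0 (operand ≠ 0)
(b \/ ~c) = max(0.13, 0) = 0.13
(~~(b -> b) -> (b \/ ~c)): 1 > 0.13, so result = 0.13
(~b \/ (~~(b -> b) -> (b \/ ~c))) = max(0, 0.13) = 0.13
~(~b \/ (~~(b -> b) -> (b \/ ~c))): Gödel ¬ of 0.13 = 0 (operand ≠ 0)
~~(~b \/ (~~(b -> b) -> (b \/ ~c))): Gödel ¬ of 0 = 1 (operand is 0)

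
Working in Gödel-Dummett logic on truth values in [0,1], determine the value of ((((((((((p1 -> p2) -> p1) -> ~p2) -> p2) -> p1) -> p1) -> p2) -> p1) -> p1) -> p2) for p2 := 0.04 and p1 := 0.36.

0.04

(p1 -> p2): 0.36 > 0.04, so result = 0.04
((p1 -> p2) -> p1): 0.04 ≤ 0.36, so result = 1
~p2: Gödel ¬ of 0.04 = 0 (operand ≠ 0)
(((p1 -> p2) -> p1) -> ~p2): 1 > 0, so result = 0
((((p1 -> p2) -> p1) -> ~p2) -> p2): 0 ≤ 0.04, so result = 1
(((((p1 -> p2) -> p1) -> ~p2) -> p2) -> p1): 1 > 0.36, so result = 0.36
((((((p1 -> p2) -> p1) -> ~p2) -> p2) -> p1) -> p1): 0.36 ≤ 0.36, so result = 1
(((((((p1 -> p2) -> p1) -> ~p2) -> p2) -> p1) -> p1) -> p2): 1 > 0.04, so result = 0.04
((((((((p1 -> p2) -> p1) -> ~p2) -> p2) -> p1) -> p1) -> p2) -> p1): 0.04 ≤ 0.36, so result = 1
(((((((((p1 -> p2) -> p1) -> ~p2) -> p2) -> p1) -> p1) -> p2) -> p1) -> p1): 1 > 0.36, so result = 0.36
((((((((((p1 -> p2) -> p1) -> ~p2) -> p2) -> p1) -> p1) -> p2) -> p1) -> p1) -> p2): 0.36 > 0.04, so result = 0.04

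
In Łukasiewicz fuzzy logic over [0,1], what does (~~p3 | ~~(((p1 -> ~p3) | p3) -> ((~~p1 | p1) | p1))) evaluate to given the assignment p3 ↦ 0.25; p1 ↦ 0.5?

0.50

~p3: Łukasiewicz ¬ gives 1 − 0.25 = 0.75
~~p3: Łukasiewicz ¬ gives 1 − 0.75 = 0.25
~p3: Łukasiewicz ¬ gives 1 − 0.25 = 0.75
(p1 -> ~p3): min(1, 1 − 0.5 + 0.75) = 1
((p1 -> ~p3) | p3) = max(1, 0.25) = 1
~p1: Łukasiewicz ¬ gives 1 − 0.5 = 0.5
~~p1: Łukasiewicz ¬ gives 1 − 0.5 = 0.5
(~~p1 | p1) = max(0.5, 0.5) = 0.5
((~~p1 | p1) | p1) = max(0.5, 0.5) = 0.5
(((p1 -> ~p3) | p3) -> ((~~p1 | p1) | p1)): min(1, 1 − 1 + 0.5) = 0.5
~(((p1 -> ~p3) | p3) -> ((~~p1 | p1) | p1)): Łukasiewicz ¬ gives 1 − 0.5 = 0.5
~~(((p1 -> ~p3) | p3) -> ((~~p1 | p1) | p1)): Łukasiewicz ¬ gives 1 − 0.5 = 0.5
(~~p3 | ~~(((p1 -> ~p3) | p3) -> ((~~p1 | p1) | p1))) = max(0.25, 0.5) = 0.5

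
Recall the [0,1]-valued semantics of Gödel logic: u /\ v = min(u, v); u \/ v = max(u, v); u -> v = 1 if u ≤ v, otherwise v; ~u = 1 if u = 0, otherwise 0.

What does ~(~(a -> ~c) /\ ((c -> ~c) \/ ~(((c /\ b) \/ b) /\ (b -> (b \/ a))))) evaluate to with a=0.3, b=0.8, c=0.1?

~c: Gödel ¬ of 0.1 = 0 (operand ≠ 0)
(a -> ~c): 0.3 > 0, so result = 0
~(a -> ~c): Gödel ¬ of 0 = 1 (operand is 0)
~c: Gödel ¬ of 0.1 = 0 (operand ≠ 0)
(c -> ~c): 0.1 > 0, so result = 0
(c /\ b) = min(0.1, 0.8) = 0.1
((c /\ b) \/ b) = max(0.1, 0.8) = 0.8
(b \/ a) = max(0.8, 0.3) = 0.8
(b -> (b \/ a)): 0.8 ≤ 0.8, so result = 1
(((c /\ b) \/ b) /\ (b -> (b \/ a))) = min(0.8, 1) = 0.8
~(((c /\ b) \/ b) /\ (b -> (b \/ a))): Gödel ¬ of 0.8 = 0 (operand ≠ 0)
((c -> ~c) \/ ~(((c /\ b) \/ b) /\ (b -> (b \/ a)))) = max(0, 0) = 0
(~(a -> ~c) /\ ((c -> ~c) \/ ~(((c /\ b) \/ b) /\ (b -> (b \/ a))))) = min(1, 0) = 0
~(~(a -> ~c) /\ ((c -> ~c) \/ ~(((c /\ b) \/ b) /\ (b -> (b \/ a))))): Gödel ¬ of 0 = 1 (operand is 0)

1.00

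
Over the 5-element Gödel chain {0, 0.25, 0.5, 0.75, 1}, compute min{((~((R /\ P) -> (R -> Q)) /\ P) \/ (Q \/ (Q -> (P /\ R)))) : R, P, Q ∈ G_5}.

The minimum is attained at R = 0, P = 0, Q = 0.25:
  (R /\ P) = min(0, 0) = 0
  (R -> Q): 0 ≤ 0.25, so result = 1
  ((R /\ P) -> (R -> Q)): 0 ≤ 1, so result = 1
  ~((R /\ P) -> (R -> Q)): Gödel ¬ of 1 = 0 (operand ≠ 0)
  (~((R /\ P) -> (R -> Q)) /\ P) = min(0, 0) = 0
  (P /\ R) = min(0, 0) = 0
  (Q -> (P /\ R)): 0.25 > 0, so result = 0
  (Q \/ (Q -> (P /\ R))) = max(0.25, 0) = 0.25
  ((~((R /\ P) -> (R -> Q)) /\ P) \/ (Q \/ (Q -> (P /\ R)))) = max(0, 0.25) = 0.25
Checking all 125 assignments confirms none give a value below 0.25.

0.25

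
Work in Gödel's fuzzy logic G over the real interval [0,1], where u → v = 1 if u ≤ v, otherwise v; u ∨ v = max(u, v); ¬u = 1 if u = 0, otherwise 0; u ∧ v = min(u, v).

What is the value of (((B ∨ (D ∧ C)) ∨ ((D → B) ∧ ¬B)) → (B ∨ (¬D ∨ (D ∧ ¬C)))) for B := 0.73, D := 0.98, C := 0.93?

(D ∧ C) = min(0.98, 0.93) = 0.93
(B ∨ (D ∧ C)) = max(0.73, 0.93) = 0.93
(D → B): 0.98 > 0.73, so result = 0.73
¬B: Gödel ¬ of 0.73 = 0 (operand ≠ 0)
((D → B) ∧ ¬B) = min(0.73, 0) = 0
((B ∨ (D ∧ C)) ∨ ((D → B) ∧ ¬B)) = max(0.93, 0) = 0.93
¬D: Gödel ¬ of 0.98 = 0 (operand ≠ 0)
¬C: Gödel ¬ of 0.93 = 0 (operand ≠ 0)
(D ∧ ¬C) = min(0.98, 0) = 0
(¬D ∨ (D ∧ ¬C)) = max(0, 0) = 0
(B ∨ (¬D ∨ (D ∧ ¬C))) = max(0.73, 0) = 0.73
(((B ∨ (D ∧ C)) ∨ ((D → B) ∧ ¬B)) → (B ∨ (¬D ∨ (D ∧ ¬C)))): 0.93 > 0.73, so result = 0.73

0.73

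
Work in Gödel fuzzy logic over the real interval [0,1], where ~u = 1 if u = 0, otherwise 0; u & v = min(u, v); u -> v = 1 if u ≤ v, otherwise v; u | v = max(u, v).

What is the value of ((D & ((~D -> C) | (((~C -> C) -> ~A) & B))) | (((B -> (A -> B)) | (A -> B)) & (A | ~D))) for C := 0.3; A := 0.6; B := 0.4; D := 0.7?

0.70

~D: Gödel ¬ of 0.7 = 0 (operand ≠ 0)
(~D -> C): 0 ≤ 0.3, so result = 1
~C: Gödel ¬ of 0.3 = 0 (operand ≠ 0)
(~C -> C): 0 ≤ 0.3, so result = 1
~A: Gödel ¬ of 0.6 = 0 (operand ≠ 0)
((~C -> C) -> ~A): 1 > 0, so result = 0
(((~C -> C) -> ~A) & B) = min(0, 0.4) = 0
((~D -> C) | (((~C -> C) -> ~A) & B)) = max(1, 0) = 1
(D & ((~D -> C) | (((~C -> C) -> ~A) & B))) = min(0.7, 1) = 0.7
(A -> B): 0.6 > 0.4, so result = 0.4
(B -> (A -> B)): 0.4 ≤ 0.4, so result = 1
(A -> B): 0.6 > 0.4, so result = 0.4
((B -> (A -> B)) | (A -> B)) = max(1, 0.4) = 1
~D: Gödel ¬ of 0.7 = 0 (operand ≠ 0)
(A | ~D) = max(0.6, 0) = 0.6
(((B -> (A -> B)) | (A -> B)) & (A | ~D)) = min(1, 0.6) = 0.6
((D & ((~D -> C) | (((~C -> C) -> ~A) & B))) | (((B -> (A -> B)) | (A -> B)) & (A | ~D))) = max(0.7, 0.6) = 0.7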